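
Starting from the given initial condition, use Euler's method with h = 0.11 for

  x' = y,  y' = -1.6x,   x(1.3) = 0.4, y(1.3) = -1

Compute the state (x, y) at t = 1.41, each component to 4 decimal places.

0.2900, -1.0704

Euler on (x,y): x_{n+1} = x_n + h·x', y_{n+1} = y_n + h·y'.
1.300000: (0.400000, -1.000000); f=(-1.000000, -0.640000) → (0.290000, -1.070400)
(x(1.41), y(1.41)) ≈ (0.2900, -1.0704)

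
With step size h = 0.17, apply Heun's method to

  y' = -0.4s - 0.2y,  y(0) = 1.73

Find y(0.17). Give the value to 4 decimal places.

Heun: k1 = f(s_n, y_n); k2 = f(s_n + h, y_n + h·k1); y_{n+1} = y_n + (h/2)·(k1 + k2).
s=0.000000, y=1.730000:
  k1 = f(0.000000, 1.730000) = -0.346000
  k2 = f(0.170000, 1.671180) = -0.402236
  y ← 1.730000 + (0.17/2)·(-0.346000 + (-0.402236)) = 1.666400
y(0.17) ≈ 1.6664

1.6664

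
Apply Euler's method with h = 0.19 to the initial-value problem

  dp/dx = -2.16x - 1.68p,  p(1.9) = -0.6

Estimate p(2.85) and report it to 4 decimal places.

-2.7414

Euler: p_{n+1} = p_n + h·f(x_n, p_n).
x=1.900000, p=-0.600000: f=-3.096000 → p ← -0.600000 + 0.19·(-3.096000) = -1.188240
x=2.090000, p=-1.188240: f=-2.518157 → p ← -1.188240 + 0.19·(-2.518157) = -1.666690
x=2.280000, p=-1.666690: f=-2.124761 → p ← -1.666690 + 0.19·(-2.124761) = -2.070394
x=2.470000, p=-2.070394: f=-1.856937 → p ← -2.070394 + 0.19·(-1.856937) = -2.423213
x=2.660000, p=-2.423213: f=-1.674603 → p ← -2.423213 + 0.19·(-1.674603) = -2.741387
p(2.85) ≈ -2.7414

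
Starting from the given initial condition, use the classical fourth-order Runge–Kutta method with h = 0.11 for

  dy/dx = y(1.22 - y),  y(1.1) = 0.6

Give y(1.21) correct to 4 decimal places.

RK4: k1 = f(x_n, y_n); k2 = f(x_n + h/2, y_n + (h/2)·k1); k3 = f(x_n + h/2, y_n + (h/2)·k2); k4 = f(x_n + h, y_n + h·k3); y_{n+1} = y_n + (h/6)·(k1 + 2k2 + 2k3 + k4).
x=1.100000, y=0.600000:
  k1 = f(1.100000, 0.600000) = 0.372000
  k2 = f(1.155000, 0.620460) = 0.371991
  k3 = f(1.155000, 0.620459) = 0.371991
  k4 = f(1.210000, 0.640919) = 0.371144
  y ← 0.600000 + (0.11/6)·(k1 + 2k2 + 2k3 + k4) = 0.640904
y(1.21) ≈ 0.6409

0.6409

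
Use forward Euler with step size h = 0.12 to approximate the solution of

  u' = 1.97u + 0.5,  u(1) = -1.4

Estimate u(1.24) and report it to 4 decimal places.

Euler: u_{n+1} = u_n + h·f(x_n, u_n).
x=1.000000, u=-1.400000: f=-2.258000 → u ← -1.400000 + 0.12·(-2.258000) = -1.670960
x=1.120000, u=-1.670960: f=-2.791791 → u ← -1.670960 + 0.12·(-2.791791) = -2.005975
u(1.24) ≈ -2.0060

-2.0060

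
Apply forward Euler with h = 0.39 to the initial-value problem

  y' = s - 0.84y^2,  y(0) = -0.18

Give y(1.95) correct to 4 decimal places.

1.1415

Euler: y_{n+1} = y_n + h·f(s_n, y_n).
s=0.000000, y=-0.180000: f=-0.027216 → y ← -0.180000 + 0.39·(-0.027216) = -0.190614
s=0.390000, y=-0.190614: f=0.359480 → y ← -0.190614 + 0.39·0.359480 = -0.050417
s=0.780000, y=-0.050417: f=0.777865 → y ← -0.050417 + 0.39·0.777865 = 0.252950
s=1.170000, y=0.252950: f=1.116254 → y ← 0.252950 + 0.39·1.116254 = 0.688289
s=1.560000, y=0.688289: f=1.162057 → y ← 0.688289 + 0.39·1.162057 = 1.141491
y(1.95) ≈ 1.1415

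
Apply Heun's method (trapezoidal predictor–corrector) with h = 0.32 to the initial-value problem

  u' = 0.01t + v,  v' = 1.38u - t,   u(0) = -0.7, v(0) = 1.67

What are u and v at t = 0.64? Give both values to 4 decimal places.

0.2123, 1.2804

Heun on (u,v): k1 = f(t_n, state_n); k2 = f(t_n + h, state_n + h·k1); state_{n+1} = state_n + (h/2)·(k1 + k2).
0.000000: (-0.700000, 1.670000)
  k1 = (1.670000, -0.966000)
  predictor → (-0.165600, 1.360880)
  k2 = (1.364080, -0.548528)
  → (-0.214547, 1.427676)
0.320000: (-0.214547, 1.427676)
  k1 = (1.430876, -0.616075)
  predictor → (0.243333, 1.230531)
  k2 = (1.236931, -0.304201)
  → (0.212302, 1.280431)
(u(0.64), v(0.64)) ≈ (0.2123, 1.2804)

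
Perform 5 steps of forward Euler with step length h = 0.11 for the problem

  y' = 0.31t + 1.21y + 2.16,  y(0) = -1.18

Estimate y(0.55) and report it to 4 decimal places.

Euler: y_{n+1} = y_n + h·f(t_n, y_n).
t=0.000000, y=-1.180000: f=0.732200 → y ← -1.180000 + 0.11·0.732200 = -1.099458
t=0.110000, y=-1.099458: f=0.863756 → y ← -1.099458 + 0.11·0.863756 = -1.004445
t=0.220000, y=-1.004445: f=1.012822 → y ← -1.004445 + 0.11·1.012822 = -0.893034
t=0.330000, y=-0.893034: f=1.181728 → y ← -0.893034 + 0.11·1.181728 = -0.763044
t=0.440000, y=-0.763044: f=1.373116 → y ← -0.763044 + 0.11·1.373116 = -0.612002
y(0.55) ≈ -0.6120

-0.6120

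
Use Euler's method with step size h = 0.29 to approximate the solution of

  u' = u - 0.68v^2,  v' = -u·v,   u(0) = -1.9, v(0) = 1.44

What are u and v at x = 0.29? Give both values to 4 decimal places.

Euler on (u,v): u_{n+1} = u_n + h·u', v_{n+1} = v_n + h·v'.
0.000000: (-1.900000, 1.440000); f=(-3.310048, 2.736000) → (-2.859914, 2.233440)
(u(0.29), v(0.29)) ≈ (-2.8599, 2.2334)

-2.8599, 2.2334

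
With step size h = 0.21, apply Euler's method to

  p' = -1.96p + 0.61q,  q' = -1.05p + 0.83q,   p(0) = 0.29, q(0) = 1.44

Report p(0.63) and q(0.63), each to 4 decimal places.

Euler on (p,q): p_{n+1} = p_n + h·p', q_{n+1} = q_n + h·q'.
0.000000: (0.290000, 1.440000); f=(0.310000, 0.890700) → (0.355100, 1.627047)
0.210000: (0.355100, 1.627047); f=(0.296503, 0.977594) → (0.417366, 1.832342)
0.420000: (0.417366, 1.832342); f=(0.299692, 1.082610) → (0.480301, 2.059690)
(p(0.63), q(0.63)) ≈ (0.4803, 2.0597)

0.4803, 2.0597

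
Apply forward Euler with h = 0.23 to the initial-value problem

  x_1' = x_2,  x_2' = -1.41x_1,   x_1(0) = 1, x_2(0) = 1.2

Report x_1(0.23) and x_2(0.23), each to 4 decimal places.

Euler on (x_1,x_2): x_1_{n+1} = x_1_n + h·x_1', x_2_{n+1} = x_2_n + h·x_2'.
0.000000: (1.000000, 1.200000); f=(1.200000, -1.410000) → (1.276000, 0.875700)
(x_1(0.23), x_2(0.23)) ≈ (1.2760, 0.8757)

1.2760, 0.8757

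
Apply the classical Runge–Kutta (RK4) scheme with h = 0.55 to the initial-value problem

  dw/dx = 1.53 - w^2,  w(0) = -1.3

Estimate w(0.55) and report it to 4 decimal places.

-1.4979

RK4: k1 = f(x_n, w_n); k2 = f(x_n + h/2, w_n + (h/2)·k1); k3 = f(x_n + h/2, w_n + (h/2)·k2); k4 = f(x_n + h, w_n + h·k3); w_{n+1} = w_n + (h/6)·(k1 + 2k2 + 2k3 + k4).
x=0.000000, w=-1.300000:
  k1 = f(0.000000, -1.300000) = -0.160000
  k2 = f(0.275000, -1.344000) = -0.276336
  k3 = f(0.275000, -1.375992) = -0.363355
  k4 = f(0.550000, -1.499845) = -0.719536
  w ← -1.300000 + (0.55/6)·(k1 + 2k2 + 2k3 + k4) = -1.497901
w(0.55) ≈ -1.4979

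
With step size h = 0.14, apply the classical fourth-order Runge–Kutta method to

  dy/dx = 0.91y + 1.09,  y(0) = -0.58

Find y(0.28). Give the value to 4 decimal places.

RK4: k1 = f(x_n, y_n); k2 = f(x_n + h/2, y_n + (h/2)·k1); k3 = f(x_n + h/2, y_n + (h/2)·k2); k4 = f(x_n + h, y_n + h·k3); y_{n+1} = y_n + (h/6)·(k1 + 2k2 + 2k3 + k4).
x=0.000000, y=-0.580000:
  k1 = f(0.000000, -0.580000) = 0.562200
  k2 = f(0.070000, -0.540646) = 0.598012
  k3 = f(0.070000, -0.538139) = 0.600293
  k4 = f(0.140000, -0.495959) = 0.638677
  y ← -0.580000 + (0.14/6)·(k1 + 2k2 + 2k3 + k4) = -0.496059
x=0.140000, y=-0.496059:
  k1 = f(0.140000, -0.496059) = 0.638587
  k2 = f(0.210000, -0.451358) = 0.679265
  k3 = f(0.210000, -0.448510) = 0.681856
  k4 = f(0.280000, -0.400599) = 0.725455
  y ← -0.496059 + (0.14/6)·(k1 + 2k2 + 2k3 + k4) = -0.400712
y(0.28) ≈ -0.4007

-0.4007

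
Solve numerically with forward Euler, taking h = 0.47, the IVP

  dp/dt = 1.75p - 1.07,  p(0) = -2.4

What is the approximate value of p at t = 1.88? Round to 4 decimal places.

Euler: p_{n+1} = p_n + h·f(t_n, p_n).
t=0.000000, p=-2.400000: f=-5.270000 → p ← -2.400000 + 0.47·(-5.270000) = -4.876900
t=0.470000, p=-4.876900: f=-9.604575 → p ← -4.876900 + 0.47·(-9.604575) = -9.391050
t=0.940000, p=-9.391050: f=-17.504338 → p ← -9.391050 + 0.47·(-17.504338) = -17.618089
t=1.410000, p=-17.618089: f=-31.901656 → p ← -17.618089 + 0.47·(-31.901656) = -32.611867
p(1.88) ≈ -32.6119

-32.6119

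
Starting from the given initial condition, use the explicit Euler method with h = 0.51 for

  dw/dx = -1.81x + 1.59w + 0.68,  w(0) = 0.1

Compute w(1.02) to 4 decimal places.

Euler: w_{n+1} = w_n + h·f(x_n, w_n).
x=0.000000, w=0.100000: f=0.839000 → w ← 0.100000 + 0.51·0.839000 = 0.527890
x=0.510000, w=0.527890: f=0.596245 → w ← 0.527890 + 0.51·0.596245 = 0.831975
w(1.02) ≈ 0.8320

0.8320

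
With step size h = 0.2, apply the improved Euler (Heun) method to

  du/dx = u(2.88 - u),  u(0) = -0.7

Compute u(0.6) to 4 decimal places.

Heun: k1 = f(x_n, u_n); k2 = f(x_n + h, u_n + h·k1); u_{n+1} = u_n + (h/2)·(k1 + k2).
x=0.000000, u=-0.700000:
  k1 = f(0.000000, -0.700000) = -2.506000
  k2 = f(0.200000, -1.201200) = -4.902337
  u ← -0.700000 + (0.2/2)·(-2.506000 + (-4.902337)) = -1.440834
x=0.200000, u=-1.440834:
  k1 = f(0.200000, -1.440834) = -6.225603
  k2 = f(0.400000, -2.685954) = -14.949899
  u ← -1.440834 + (0.2/2)·(-6.225603 + (-14.949899)) = -3.558384
x=0.400000, u=-3.558384:
  k1 = f(0.400000, -3.558384) = -22.910242
  k2 = f(0.600000, -8.140432) = -89.711086
  u ← -3.558384 + (0.2/2)·(-22.910242 + (-89.711086)) = -14.820517
u(0.6) ≈ -14.8205

-14.8205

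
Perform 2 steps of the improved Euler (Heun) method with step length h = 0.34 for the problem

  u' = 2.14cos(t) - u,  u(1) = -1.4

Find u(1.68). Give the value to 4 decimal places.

Heun: k1 = f(t_n, u_n); k2 = f(t_n + h, u_n + h·k1); u_{n+1} = u_n + (h/2)·(k1 + k2).
t=1.000000, u=-1.400000:
  k1 = f(1.000000, -1.400000) = 2.556247
  k2 = f(1.340000, -0.530876) = 1.020407
  u ← -1.400000 + (0.34/2)·(2.556247 + 1.020407) = -0.791969
t=1.340000, u=-0.791969:
  k1 = f(1.340000, -0.791969) = 1.281500
  k2 = f(1.680000, -0.356259) = 0.123027
  u ← -0.791969 + (0.34/2)·(1.281500 + 0.123027) = -0.553199
u(1.68) ≈ -0.5532

-0.5532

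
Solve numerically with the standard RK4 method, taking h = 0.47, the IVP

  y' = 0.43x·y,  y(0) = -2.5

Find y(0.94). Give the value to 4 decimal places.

RK4: k1 = f(x_n, y_n); k2 = f(x_n + h/2, y_n + (h/2)·k1); k3 = f(x_n + h/2, y_n + (h/2)·k2); k4 = f(x_n + h, y_n + h·k3); y_{n+1} = y_n + (h/6)·(k1 + 2k2 + 2k3 + k4).
x=0.000000, y=-2.500000:
  k1 = f(0.000000, -2.500000) = 0.000000
  k2 = f(0.235000, -2.500000) = -0.252625
  k3 = f(0.235000, -2.559367) = -0.258624
  k4 = f(0.470000, -2.621553) = -0.529816
  y ← -2.500000 + (0.47/6)·(k1 + 2k2 + 2k3 + k4) = -2.621598
x=0.470000, y=-2.621598:
  k1 = f(0.470000, -2.621598) = -0.529825
  k2 = f(0.705000, -2.746107) = -0.832482
  k3 = f(0.705000, -2.817231) = -0.854044
  k4 = f(0.940000, -3.022998) = -1.221896
  y ← -2.621598 + (0.47/6)·(k1 + 2k2 + 2k3 + k4) = -3.023038
y(0.94) ≈ -3.0230

-3.0230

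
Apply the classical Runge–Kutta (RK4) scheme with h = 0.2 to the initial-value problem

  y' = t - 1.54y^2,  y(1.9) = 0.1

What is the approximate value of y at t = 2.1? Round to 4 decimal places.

0.4709

RK4: k1 = f(t_n, y_n); k2 = f(t_n + h/2, y_n + (h/2)·k1); k3 = f(t_n + h/2, y_n + (h/2)·k2); k4 = f(t_n + h, y_n + h·k3); y_{n+1} = y_n + (h/6)·(k1 + 2k2 + 2k3 + k4).
t=1.900000, y=0.100000:
  k1 = f(1.900000, 0.100000) = 1.884600
  k2 = f(2.000000, 0.288460) = 1.871858
  k3 = f(2.000000, 0.287186) = 1.872987
  k4 = f(2.100000, 0.474597) = 1.753126
  y ← 0.100000 + (0.2/6)·(k1 + 2k2 + 2k3 + k4) = 0.470914
y(2.1) ≈ 0.4709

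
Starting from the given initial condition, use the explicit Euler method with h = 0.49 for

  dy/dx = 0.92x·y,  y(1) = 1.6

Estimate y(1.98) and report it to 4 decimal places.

Euler: y_{n+1} = y_n + h·f(x_n, y_n).
x=1.000000, y=1.600000: f=1.472000 → y ← 1.600000 + 0.49·1.472000 = 2.321280
x=1.490000, y=2.321280: f=3.182011 → y ← 2.321280 + 0.49·3.182011 = 3.880465
y(1.98) ≈ 3.8805

3.8805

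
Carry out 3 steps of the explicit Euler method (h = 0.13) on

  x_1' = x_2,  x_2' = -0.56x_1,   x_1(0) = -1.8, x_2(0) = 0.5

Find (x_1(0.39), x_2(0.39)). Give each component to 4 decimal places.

-1.5545, 0.8777

Euler on (x_1,x_2): x_1_{n+1} = x_1_n + h·x_1', x_2_{n+1} = x_2_n + h·x_2'.
0.000000: (-1.800000, 0.500000); f=(0.500000, 1.008000) → (-1.735000, 0.631040)
0.130000: (-1.735000, 0.631040); f=(0.631040, 0.971600) → (-1.652965, 0.757348)
0.260000: (-1.652965, 0.757348); f=(0.757348, 0.925660) → (-1.554510, 0.877684)
(x_1(0.39), x_2(0.39)) ≈ (-1.5545, 0.8777)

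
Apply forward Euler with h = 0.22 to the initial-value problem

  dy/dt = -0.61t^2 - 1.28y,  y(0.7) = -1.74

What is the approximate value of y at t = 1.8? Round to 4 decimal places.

-0.9959

Euler: y_{n+1} = y_n + h·f(t_n, y_n).
t=0.700000, y=-1.740000: f=1.928300 → y ← -1.740000 + 0.22·1.928300 = -1.315774
t=0.920000, y=-1.315774: f=1.167887 → y ← -1.315774 + 0.22·1.167887 = -1.058839
t=1.140000, y=-1.058839: f=0.562558 → y ← -1.058839 + 0.22·0.562558 = -0.935076
t=1.360000, y=-0.935076: f=0.068642 → y ← -0.935076 + 0.22·0.068642 = -0.919975
t=1.580000, y=-0.919975: f=-0.345236 → y ← -0.919975 + 0.22·(-0.345236) = -0.995927
y(1.8) ≈ -0.9959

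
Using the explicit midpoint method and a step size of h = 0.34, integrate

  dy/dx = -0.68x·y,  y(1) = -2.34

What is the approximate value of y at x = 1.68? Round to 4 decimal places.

Midpoint: k1 = f(x_n, y_n); k2 = f(x_n + h/2, y_n + (h/2)·k1); y_{n+1} = y_n + h·k2.
x=1.000000, y=-2.340000:
  k1 = f(1.000000, -2.340000) = 1.591200
  k2 = f(1.170000, -2.069496) = 1.646491
  y ← -2.340000 + 0.34·1.646491 = -1.780193
x=1.340000, y=-1.780193:
  k1 = f(1.340000, -1.780193) = 1.622112
  k2 = f(1.510000, -1.504434) = 1.544753
  y ← -1.780193 + 0.34·1.544753 = -1.254977
y(1.68) ≈ -1.2550

-1.2550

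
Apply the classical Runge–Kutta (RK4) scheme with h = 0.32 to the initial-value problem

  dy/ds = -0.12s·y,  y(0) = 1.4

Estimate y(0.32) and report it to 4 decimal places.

RK4: k1 = f(s_n, y_n); k2 = f(s_n + h/2, y_n + (h/2)·k1); k3 = f(s_n + h/2, y_n + (h/2)·k2); k4 = f(s_n + h, y_n + h·k3); y_{n+1} = y_n + (h/6)·(k1 + 2k2 + 2k3 + k4).
s=0.000000, y=1.400000:
  k1 = f(0.000000, 1.400000) = 0.000000
  k2 = f(0.160000, 1.400000) = -0.026880
  k3 = f(0.160000, 1.395699) = -0.026797
  k4 = f(0.320000, 1.391425) = -0.053431
  y ← 1.400000 + (0.32/6)·(k1 + 2k2 + 2k3 + k4) = 1.391425
y(0.32) ≈ 1.3914

1.3914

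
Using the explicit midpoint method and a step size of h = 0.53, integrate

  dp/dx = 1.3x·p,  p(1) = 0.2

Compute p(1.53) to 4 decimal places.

0.4344

Midpoint: k1 = f(x_n, p_n); k2 = f(x_n + h/2, p_n + (h/2)·k1); p_{n+1} = p_n + h·k2.
x=1.000000, p=0.200000:
  k1 = f(1.000000, 0.200000) = 0.260000
  k2 = f(1.265000, 0.268900) = 0.442206
  p ← 0.200000 + 0.53·0.442206 = 0.434369
p(1.53) ≈ 0.4344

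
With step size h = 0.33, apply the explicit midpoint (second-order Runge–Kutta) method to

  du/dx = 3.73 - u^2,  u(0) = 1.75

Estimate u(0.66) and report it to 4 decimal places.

1.8831

Midpoint: k1 = f(x_n, u_n); k2 = f(x_n + h/2, u_n + (h/2)·k1); u_{n+1} = u_n + h·k2.
x=0.000000, u=1.750000:
  k1 = f(0.000000, 1.750000) = 0.667500
  k2 = f(0.165000, 1.860137) = 0.269888
  u ← 1.750000 + 0.33·0.269888 = 1.839063
x=0.330000, u=1.839063:
  k1 = f(0.330000, 1.839063) = 0.347847
  k2 = f(0.495000, 1.896458) = 0.133448
  u ← 1.839063 + 0.33·0.133448 = 1.883101
u(0.66) ≈ 1.8831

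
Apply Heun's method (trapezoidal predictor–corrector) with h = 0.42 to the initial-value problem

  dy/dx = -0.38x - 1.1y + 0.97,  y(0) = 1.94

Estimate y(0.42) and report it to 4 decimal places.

1.5305

Heun: k1 = f(x_n, y_n); k2 = f(x_n + h, y_n + h·k1); y_{n+1} = y_n + (h/2)·(k1 + k2).
x=0.000000, y=1.940000:
  k1 = f(0.000000, 1.940000) = -1.164000
  k2 = f(0.420000, 1.451120) = -0.785832
  y ← 1.940000 + (0.42/2)·(-1.164000 + (-0.785832)) = 1.530535
y(0.42) ≈ 1.5305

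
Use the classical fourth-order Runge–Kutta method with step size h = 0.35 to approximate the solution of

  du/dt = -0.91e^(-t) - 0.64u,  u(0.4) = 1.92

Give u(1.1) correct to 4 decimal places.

RK4: k1 = f(t_n, u_n); k2 = f(t_n + h/2, u_n + (h/2)·k1); k3 = f(t_n + h/2, u_n + (h/2)·k2); k4 = f(t_n + h, u_n + h·k3); u_{n+1} = u_n + (h/6)·(k1 + 2k2 + 2k3 + k4).
t=0.400000, u=1.920000:
  k1 = f(0.400000, 1.920000) = -1.838791
  k2 = f(0.575000, 1.598212) = -1.534917
  k3 = f(0.575000, 1.651390) = -1.568951
  k4 = f(0.750000, 1.370867) = -1.307209
  u ← 1.920000 + (0.35/6)·(k1 + 2k2 + 2k3 + k4) = 1.374365
t=0.750000, u=1.374365:
  k1 = f(0.750000, 1.374365) = -1.309447
  k2 = f(0.925000, 1.145212) = -1.093779
  k3 = f(0.925000, 1.182954) = -1.117934
  k4 = f(1.100000, 0.983088) = -0.932089
  u ← 1.374365 + (0.35/6)·(k1 + 2k2 + 2k3 + k4) = 0.985576
u(1.1) ≈ 0.9856

0.9856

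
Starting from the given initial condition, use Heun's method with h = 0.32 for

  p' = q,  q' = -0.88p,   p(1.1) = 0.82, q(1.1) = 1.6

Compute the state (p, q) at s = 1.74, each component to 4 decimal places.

Heun on (p,q): k1 = f(s_n, state_n); k2 = f(s_n + h, state_n + h·k1); state_{n+1} = state_n + (h/2)·(k1 + k2).
1.100000: (0.820000, 1.600000)
  k1 = (1.600000, -0.721600)
  predictor → (1.332000, 1.369088)
  k2 = (1.369088, -1.172160)
  → (1.295054, 1.296998)
1.420000: (1.295054, 1.296998)
  k1 = (1.296998, -1.139648)
  predictor → (1.710094, 0.932311)
  k2 = (0.932311, -1.504882)
  → (1.651744, 0.873874)
(p(1.74), q(1.74)) ≈ (1.6517, 0.8739)

1.6517, 0.8739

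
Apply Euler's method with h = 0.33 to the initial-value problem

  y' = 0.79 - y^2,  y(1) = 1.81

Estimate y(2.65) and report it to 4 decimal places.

0.8914

Euler: y_{n+1} = y_n + h·f(t_n, y_n).
t=1.000000, y=1.810000: f=-2.486100 → y ← 1.810000 + 0.33·(-2.486100) = 0.989587
t=1.330000, y=0.989587: f=-0.189282 → y ← 0.989587 + 0.33·(-0.189282) = 0.927124
t=1.660000, y=0.927124: f=-0.069559 → y ← 0.927124 + 0.33·(-0.069559) = 0.904169
t=1.990000, y=0.904169: f=-0.027522 → y ← 0.904169 + 0.33·(-0.027522) = 0.895087
t=2.320000, y=0.895087: f=-0.011181 → y ← 0.895087 + 0.33·(-0.011181) = 0.891397
y(2.65) ≈ 0.8914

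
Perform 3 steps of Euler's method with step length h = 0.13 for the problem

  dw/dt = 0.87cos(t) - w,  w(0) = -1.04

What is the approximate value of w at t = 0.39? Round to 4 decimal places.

Euler: w_{n+1} = w_n + h·f(t_n, w_n).
t=0.000000, w=-1.040000: f=1.910000 → w ← -1.040000 + 0.13·1.910000 = -0.791700
t=0.130000, w=-0.791700: f=1.654359 → w ← -0.791700 + 0.13·1.654359 = -0.576633
t=0.260000, w=-0.576633: f=1.417393 → w ← -0.576633 + 0.13·1.417393 = -0.392372
w(0.39) ≈ -0.3924

-0.3924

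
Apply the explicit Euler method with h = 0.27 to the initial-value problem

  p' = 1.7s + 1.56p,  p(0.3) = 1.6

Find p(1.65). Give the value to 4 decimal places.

12.7258

Euler: p_{n+1} = p_n + h·f(s_n, p_n).
s=0.300000, p=1.600000: f=3.006000 → p ← 1.600000 + 0.27·3.006000 = 2.411620
s=0.570000, p=2.411620: f=4.731127 → p ← 2.411620 + 0.27·4.731127 = 3.689024
s=0.840000, p=3.689024: f=7.182878 → p ← 3.689024 + 0.27·7.182878 = 5.628401
s=1.110000, p=5.628401: f=10.667306 → p ← 5.628401 + 0.27·10.667306 = 8.508574
s=1.380000, p=8.508574: f=15.619376 → p ← 8.508574 + 0.27·15.619376 = 12.725805
p(1.65) ≈ 12.7258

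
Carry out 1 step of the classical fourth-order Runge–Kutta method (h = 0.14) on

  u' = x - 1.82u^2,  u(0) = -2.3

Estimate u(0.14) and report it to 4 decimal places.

RK4: k1 = f(x_n, u_n); k2 = f(x_n + h/2, u_n + (h/2)·k1); k3 = f(x_n + h/2, u_n + (h/2)·k2); k4 = f(x_n + h, u_n + h·k3); u_{n+1} = u_n + (h/6)·(k1 + 2k2 + 2k3 + k4).
x=0.000000, u=-2.300000:
  k1 = f(0.000000, -2.300000) = -9.627800
  k2 = f(0.070000, -2.973946) = -16.026726
  k3 = f(0.070000, -3.421871) = -21.240744
  k4 = f(0.140000, -5.273704) = -50.477758
  u ← -2.300000 + (0.14/6)·(k1 + 2k2 + 2k3 + k4) = -5.441612
u(0.14) ≈ -5.4416

-5.4416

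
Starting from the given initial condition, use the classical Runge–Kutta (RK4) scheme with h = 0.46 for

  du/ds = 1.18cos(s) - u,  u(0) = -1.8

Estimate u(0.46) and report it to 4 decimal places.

RK4: k1 = f(s_n, u_n); k2 = f(s_n + h/2, u_n + (h/2)·k1); k3 = f(s_n + h/2, u_n + (h/2)·k2); k4 = f(s_n + h, u_n + h·k3); u_{n+1} = u_n + (h/6)·(k1 + 2k2 + 2k3 + k4).
s=0.000000, u=-1.800000:
  k1 = f(0.000000, -1.800000) = 2.980000
  k2 = f(0.230000, -1.114600) = 2.263526
  k3 = f(0.230000, -1.279389) = 2.428315
  k4 = f(0.460000, -0.682975) = 1.740317
  u ← -1.800000 + (0.46/6)·(k1 + 2k2 + 2k3 + k4) = -0.718693
u(0.46) ≈ -0.7187

-0.7187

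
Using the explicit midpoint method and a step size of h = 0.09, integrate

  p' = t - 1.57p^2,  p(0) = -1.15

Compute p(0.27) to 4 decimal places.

-2.1327

Midpoint: k1 = f(t_n, p_n); k2 = f(t_n + h/2, p_n + (h/2)·k1); p_{n+1} = p_n + h·k2.
t=0.000000, p=-1.150000:
  k1 = f(0.000000, -1.150000) = -2.076325
  k2 = f(0.045000, -1.243435) = -2.382424
  p ← -1.150000 + 0.09·(-2.382424) = -1.364418
t=0.090000, p=-1.364418:
  k1 = f(0.090000, -1.364418) = -2.832770
  k2 = f(0.135000, -1.491893) = -3.359418
  p ← -1.364418 + 0.09·(-3.359418) = -1.666766
t=0.180000, p=-1.666766:
  k1 = f(0.180000, -1.666766) = -4.181630
  k2 = f(0.225000, -1.854939) = -5.177054
  p ← -1.666766 + 0.09·(-5.177054) = -2.132701
p(0.27) ≈ -2.1327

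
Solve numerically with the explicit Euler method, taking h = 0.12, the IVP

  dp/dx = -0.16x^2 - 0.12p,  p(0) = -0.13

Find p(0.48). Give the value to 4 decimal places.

-0.1265

Euler: p_{n+1} = p_n + h·f(x_n, p_n).
x=0.000000, p=-0.130000: f=0.015600 → p ← -0.130000 + 0.12·0.015600 = -0.128128
x=0.120000, p=-0.128128: f=0.013071 → p ← -0.128128 + 0.12·0.013071 = -0.126559
x=0.240000, p=-0.126559: f=0.005971 → p ← -0.126559 + 0.12·0.005971 = -0.125843
x=0.360000, p=-0.125843: f=-0.005635 → p ← -0.125843 + 0.12·(-0.005635) = -0.126519
p(0.48) ≈ -0.1265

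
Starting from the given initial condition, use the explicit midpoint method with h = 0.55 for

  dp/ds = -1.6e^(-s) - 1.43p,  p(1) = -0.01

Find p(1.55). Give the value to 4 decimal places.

-0.1238

Midpoint: k1 = f(s_n, p_n); k2 = f(s_n + h/2, p_n + (h/2)·k1); p_{n+1} = p_n + h·k2.
s=1.000000, p=-0.010000:
  k1 = f(1.000000, -0.010000) = -0.574307
  k2 = f(1.275000, -0.167934) = -0.206943
  p ← -0.010000 + 0.55·(-0.206943) = -0.123819
p(1.55) ≈ -0.1238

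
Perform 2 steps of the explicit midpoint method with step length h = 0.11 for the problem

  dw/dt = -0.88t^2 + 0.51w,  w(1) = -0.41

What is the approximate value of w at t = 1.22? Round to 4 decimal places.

-0.7102

Midpoint: k1 = f(t_n, w_n); k2 = f(t_n + h/2, w_n + (h/2)·k1); w_{n+1} = w_n + h·k2.
t=1.000000, w=-0.410000:
  k1 = f(1.000000, -0.410000) = -1.089100
  k2 = f(1.055000, -0.469900) = -1.219111
  w ← -0.410000 + 0.11·(-1.219111) = -0.544102
t=1.110000, w=-0.544102:
  k1 = f(1.110000, -0.544102) = -1.361740
  k2 = f(1.165000, -0.618998) = -1.510047
  w ← -0.544102 + 0.11·(-1.510047) = -0.710207
w(1.22) ≈ -0.7102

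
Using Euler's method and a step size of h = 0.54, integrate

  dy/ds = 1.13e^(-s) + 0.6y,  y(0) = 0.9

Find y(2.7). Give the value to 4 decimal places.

6.9556

Euler: y_{n+1} = y_n + h·f(s_n, y_n).
s=0.000000, y=0.900000: f=1.670000 → y ← 0.900000 + 0.54·1.670000 = 1.801800
s=0.540000, y=1.801800: f=1.739586 → y ← 1.801800 + 0.54·1.739586 = 2.741176
s=1.080000, y=2.741176: f=2.028449 → y ← 2.741176 + 0.54·2.028449 = 3.836538
s=1.620000, y=3.836538: f=2.525549 → y ← 3.836538 + 0.54·2.525549 = 5.200335
s=2.160000, y=5.200335: f=3.250518 → y ← 5.200335 + 0.54·3.250518 = 6.955615
y(2.7) ≈ 6.9556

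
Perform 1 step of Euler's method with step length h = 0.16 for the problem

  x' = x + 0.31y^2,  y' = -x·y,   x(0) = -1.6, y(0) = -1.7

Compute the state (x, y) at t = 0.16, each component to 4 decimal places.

Euler on (x,y): x_{n+1} = x_n + h·x', y_{n+1} = y_n + h·y'.
0.000000: (-1.600000, -1.700000); f=(-0.704100, -2.720000) → (-1.712656, -2.135200)
(x(0.16), y(0.16)) ≈ (-1.7127, -2.1352)

-1.7127, -2.1352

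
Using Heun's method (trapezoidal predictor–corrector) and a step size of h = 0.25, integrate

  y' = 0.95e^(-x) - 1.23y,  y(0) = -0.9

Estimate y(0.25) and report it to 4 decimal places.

Heun: k1 = f(x_n, y_n); k2 = f(x_n + h, y_n + h·k1); y_{n+1} = y_n + (h/2)·(k1 + k2).
x=0.000000, y=-0.900000:
  k1 = f(0.000000, -0.900000) = 2.057000
  k2 = f(0.250000, -0.385750) = 1.214333
  y ← -0.900000 + (0.25/2)·(2.057000 + 1.214333) = -0.491083
y(0.25) ≈ -0.4911

-0.4911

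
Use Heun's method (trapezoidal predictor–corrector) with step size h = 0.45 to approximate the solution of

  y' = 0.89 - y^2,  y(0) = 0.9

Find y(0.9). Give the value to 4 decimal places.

Heun: k1 = f(x_n, y_n); k2 = f(x_n + h, y_n + h·k1); y_{n+1} = y_n + (h/2)·(k1 + k2).
x=0.000000, y=0.900000:
  k1 = f(0.000000, 0.900000) = 0.080000
  k2 = f(0.450000, 0.936000) = 0.013904
  y ← 0.900000 + (0.45/2)·(0.080000 + 0.013904) = 0.921128
x=0.450000, y=0.921128:
  k1 = f(0.450000, 0.921128) = 0.041522
  k2 = f(0.900000, 0.939814) = 0.006751
  y ← 0.921128 + (0.45/2)·(0.041522 + 0.006751) = 0.931990
y(0.9) ≈ 0.9320

0.9320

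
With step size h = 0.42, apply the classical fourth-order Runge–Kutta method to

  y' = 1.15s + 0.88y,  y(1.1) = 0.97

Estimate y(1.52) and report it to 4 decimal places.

2.1615

RK4: k1 = f(s_n, y_n); k2 = f(s_n + h/2, y_n + (h/2)·k1); k3 = f(s_n + h/2, y_n + (h/2)·k2); k4 = f(s_n + h, y_n + h·k3); y_{n+1} = y_n + (h/6)·(k1 + 2k2 + 2k3 + k4).
s=1.100000, y=0.970000:
  k1 = f(1.100000, 0.970000) = 2.118600
  k2 = f(1.310000, 1.414906) = 2.751617
  k3 = f(1.310000, 1.547840) = 2.868599
  k4 = f(1.520000, 2.174812) = 3.661834
  y ← 0.970000 + (0.42/6)·(k1 + 2k2 + 2k3 + k4) = 2.161461
y(1.52) ≈ 2.1615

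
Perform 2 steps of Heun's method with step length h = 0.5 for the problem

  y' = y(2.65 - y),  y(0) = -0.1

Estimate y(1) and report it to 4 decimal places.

-1.3370

Heun: k1 = f(x_n, y_n); k2 = f(x_n + h, y_n + h·k1); y_{n+1} = y_n + (h/2)·(k1 + k2).
x=0.000000, y=-0.100000:
  k1 = f(0.000000, -0.100000) = -0.275000
  k2 = f(0.500000, -0.237500) = -0.685781
  y ← -0.100000 + (0.5/2)·(-0.275000 + (-0.685781)) = -0.340195
x=0.500000, y=-0.340195:
  k1 = f(0.500000, -0.340195) = -1.017250
  k2 = f(1.000000, -0.848821) = -2.969871
  y ← -0.340195 + (0.5/2)·(-1.017250 + (-2.969871)) = -1.336976
y(1) ≈ -1.3370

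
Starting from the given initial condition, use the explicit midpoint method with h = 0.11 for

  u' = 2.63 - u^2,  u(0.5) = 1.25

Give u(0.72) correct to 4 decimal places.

Midpoint: k1 = f(x_n, u_n); k2 = f(x_n + h/2, u_n + (h/2)·k1); u_{n+1} = u_n + h·k2.
x=0.500000, u=1.250000:
  k1 = f(0.500000, 1.250000) = 1.067500
  k2 = f(0.555000, 1.308712) = 0.917272
  u ← 1.250000 + 0.11·0.917272 = 1.350900
x=0.610000, u=1.350900:
  k1 = f(0.610000, 1.350900) = 0.805070
  k2 = f(0.665000, 1.395179) = 0.683476
  u ← 1.350900 + 0.11·0.683476 = 1.426082
u(0.72) ≈ 1.4261

1.4261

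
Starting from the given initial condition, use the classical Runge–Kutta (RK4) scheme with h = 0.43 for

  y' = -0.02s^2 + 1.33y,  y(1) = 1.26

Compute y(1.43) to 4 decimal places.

RK4: k1 = f(s_n, y_n); k2 = f(s_n + h/2, y_n + (h/2)·k1); k3 = f(s_n + h/2, y_n + (h/2)·k2); k4 = f(s_n + h, y_n + h·k3); y_{n+1} = y_n + (h/6)·(k1 + 2k2 + 2k3 + k4).
s=1.000000, y=1.260000:
  k1 = f(1.000000, 1.260000) = 1.655800
  k2 = f(1.215000, 1.615997) = 2.119752
  k3 = f(1.215000, 1.715747) = 2.252418
  k4 = f(1.430000, 2.228540) = 2.923060
  y ← 1.260000 + (0.43/6)·(k1 + 2k2 + 2k3 + k4) = 2.214829
y(1.43) ≈ 2.2148

2.2148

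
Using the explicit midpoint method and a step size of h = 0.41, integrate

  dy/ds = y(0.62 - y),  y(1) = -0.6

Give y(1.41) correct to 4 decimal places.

Midpoint: k1 = f(s_n, y_n); k2 = f(s_n + h/2, y_n + (h/2)·k1); y_{n+1} = y_n + h·k2.
s=1.000000, y=-0.600000:
  k1 = f(1.000000, -0.600000) = -0.732000
  k2 = f(1.205000, -0.750060) = -1.027627
  y ← -0.600000 + 0.41·(-1.027627) = -1.021327
y(1.41) ≈ -1.0213

-1.0213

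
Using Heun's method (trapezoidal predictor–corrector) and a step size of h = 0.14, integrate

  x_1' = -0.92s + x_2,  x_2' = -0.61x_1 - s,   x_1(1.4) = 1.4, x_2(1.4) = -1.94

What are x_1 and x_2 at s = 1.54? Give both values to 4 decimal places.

Heun on (x_1,x_2): k1 = f(s_n, state_n); k2 = f(s_n + h, state_n + h·k1); state_{n+1} = state_n + (h/2)·(k1 + k2).
1.400000: (1.400000, -1.940000)
  k1 = (-3.228000, -2.254000)
  predictor → (0.948080, -2.255560)
  k2 = (-3.672360, -2.118329)
  → (0.916975, -2.246063)
(x_1(1.54), x_2(1.54)) ≈ (0.9170, -2.2461)

0.9170, -2.2461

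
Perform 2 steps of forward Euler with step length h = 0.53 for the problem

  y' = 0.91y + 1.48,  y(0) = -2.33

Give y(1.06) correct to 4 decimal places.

Euler: y_{n+1} = y_n + h·f(x_n, y_n).
x=0.000000, y=-2.330000: f=-0.640300 → y ← -2.330000 + 0.53·(-0.640300) = -2.669359
x=0.530000, y=-2.669359: f=-0.949117 → y ← -2.669359 + 0.53·(-0.949117) = -3.172391
y(1.06) ≈ -3.1724

-3.1724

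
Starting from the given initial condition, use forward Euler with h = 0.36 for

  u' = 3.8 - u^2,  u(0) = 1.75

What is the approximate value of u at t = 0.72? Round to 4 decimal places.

1.9211

Euler: u_{n+1} = u_n + h·f(t_n, u_n).
t=0.000000, u=1.750000: f=0.737500 → u ← 1.750000 + 0.36·0.737500 = 2.015500
t=0.360000, u=2.015500: f=-0.262240 → u ← 2.015500 + 0.36·(-0.262240) = 1.921094
u(0.72) ≈ 1.9211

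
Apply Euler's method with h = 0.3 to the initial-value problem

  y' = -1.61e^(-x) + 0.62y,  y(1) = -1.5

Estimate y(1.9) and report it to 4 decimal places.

Euler: y_{n+1} = y_n + h·f(x_n, y_n).
x=1.000000, y=-1.500000: f=-1.522286 → y ← -1.500000 + 0.3·(-1.522286) = -1.956686
x=1.300000, y=-1.956686: f=-1.651921 → y ← -1.956686 + 0.3·(-1.651921) = -2.452262
x=1.600000, y=-2.452262: f=-1.845456 → y ← -2.452262 + 0.3·(-1.845456) = -3.005899
y(1.9) ≈ -3.0059

-3.0059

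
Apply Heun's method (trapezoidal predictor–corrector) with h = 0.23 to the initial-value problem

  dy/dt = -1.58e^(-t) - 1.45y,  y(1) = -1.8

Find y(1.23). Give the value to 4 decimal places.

-1.3975

Heun: k1 = f(t_n, y_n); k2 = f(t_n + h, y_n + h·k1); y_{n+1} = y_n + (h/2)·(k1 + k2).
t=1.000000, y=-1.800000:
  k1 = f(1.000000, -1.800000) = 2.028750
  k2 = f(1.230000, -1.333387) = 1.471589
  y ← -1.800000 + (0.23/2)·(2.028750 + 1.471589) = -1.397461
y(1.23) ≈ -1.3975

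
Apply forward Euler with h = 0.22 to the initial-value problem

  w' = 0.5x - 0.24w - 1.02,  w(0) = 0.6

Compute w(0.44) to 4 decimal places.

Euler: w_{n+1} = w_n + h·f(x_n, w_n).
x=0.000000, w=0.600000: f=-1.164000 → w ← 0.600000 + 0.22·(-1.164000) = 0.343920
x=0.220000, w=0.343920: f=-0.992541 → w ← 0.343920 + 0.22·(-0.992541) = 0.125561
w(0.44) ≈ 0.1256

0.1256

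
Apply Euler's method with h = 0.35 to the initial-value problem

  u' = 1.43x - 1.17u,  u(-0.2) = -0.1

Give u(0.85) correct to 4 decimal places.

Euler: u_{n+1} = u_n + h·f(x_n, u_n).
x=-0.200000, u=-0.100000: f=-0.169000 → u ← -0.100000 + 0.35·(-0.169000) = -0.159150
x=0.150000, u=-0.159150: f=0.400705 → u ← -0.159150 + 0.35·0.400705 = -0.018903
x=0.500000, u=-0.018903: f=0.737117 → u ← -0.018903 + 0.35·0.737117 = 0.239088
u(0.85) ≈ 0.2391

0.2391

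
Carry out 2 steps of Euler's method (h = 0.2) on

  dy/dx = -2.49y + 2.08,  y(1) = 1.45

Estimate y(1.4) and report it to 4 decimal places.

0.9902

Euler: y_{n+1} = y_n + h·f(x_n, y_n).
x=1.000000, y=1.450000: f=-1.530500 → y ← 1.450000 + 0.2·(-1.530500) = 1.143900
x=1.200000, y=1.143900: f=-0.768311 → y ← 1.143900 + 0.2·(-0.768311) = 0.990238
y(1.4) ≈ 0.9902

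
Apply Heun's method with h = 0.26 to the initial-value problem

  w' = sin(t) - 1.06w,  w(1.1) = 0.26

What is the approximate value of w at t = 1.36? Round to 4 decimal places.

0.4093

Heun: k1 = f(t_n, w_n); k2 = f(t_n + h, w_n + h·k1); w_{n+1} = w_n + (h/2)·(k1 + k2).
t=1.100000, w=0.260000:
  k1 = f(1.100000, 0.260000) = 0.615607
  k2 = f(1.360000, 0.420058) = 0.532603
  w ← 0.260000 + (0.26/2)·(0.615607 + 0.532603) = 0.409267
w(1.36) ≈ 0.4093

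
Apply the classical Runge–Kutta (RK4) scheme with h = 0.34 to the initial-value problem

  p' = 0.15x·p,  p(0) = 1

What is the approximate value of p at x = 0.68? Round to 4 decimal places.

RK4: k1 = f(x_n, p_n); k2 = f(x_n + h/2, p_n + (h/2)·k1); k3 = f(x_n + h/2, p_n + (h/2)·k2); k4 = f(x_n + h, p_n + h·k3); p_{n+1} = p_n + (h/6)·(k1 + 2k2 + 2k3 + k4).
x=0.000000, p=1.000000:
  k1 = f(0.000000, 1.000000) = 0.000000
  k2 = f(0.170000, 1.000000) = 0.025500
  k3 = f(0.170000, 1.004335) = 0.025611
  k4 = f(0.340000, 1.008708) = 0.051444
  p ← 1.000000 + (0.34/6)·(k1 + 2k2 + 2k3 + k4) = 1.008708
x=0.340000, p=1.008708:
  k1 = f(0.340000, 1.008708) = 0.051444
  k2 = f(0.510000, 1.017453) = 0.077835
  k3 = f(0.510000, 1.021940) = 0.078178
  k4 = f(0.680000, 1.035288) = 0.105599
  p ← 1.008708 + (0.34/6)·(k1 + 2k2 + 2k3 + k4) = 1.035288
p(0.68) ≈ 1.0353

1.0353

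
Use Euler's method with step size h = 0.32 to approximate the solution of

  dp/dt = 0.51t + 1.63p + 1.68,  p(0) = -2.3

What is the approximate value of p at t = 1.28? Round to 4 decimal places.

-7.3983

Euler: p_{n+1} = p_n + h·f(t_n, p_n).
t=0.000000, p=-2.300000: f=-2.069000 → p ← -2.300000 + 0.32·(-2.069000) = -2.962080
t=0.320000, p=-2.962080: f=-2.984990 → p ← -2.962080 + 0.32·(-2.984990) = -3.917277
t=0.640000, p=-3.917277: f=-4.378761 → p ← -3.917277 + 0.32·(-4.378761) = -5.318481
t=0.960000, p=-5.318481: f=-6.499523 → p ← -5.318481 + 0.32·(-6.499523) = -7.398328
p(1.28) ≈ -7.3983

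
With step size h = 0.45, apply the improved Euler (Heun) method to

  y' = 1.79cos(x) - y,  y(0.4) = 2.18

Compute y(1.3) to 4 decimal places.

Heun: k1 = f(x_n, y_n); k2 = f(x_n + h, y_n + h·k1); y_{n+1} = y_n + (h/2)·(k1 + k2).
x=0.400000, y=2.180000:
  k1 = f(0.400000, 2.180000) = -0.531301
  k2 = f(0.850000, 1.940915) = -0.759545
  y ← 2.180000 + (0.45/2)·(-0.531301 + (-0.759545)) = 1.889560
x=0.850000, y=1.889560:
  k1 = f(0.850000, 1.889560) = -0.708190
  k2 = f(1.300000, 1.570874) = -1.092051
  y ← 1.889560 + (0.45/2)·(-0.708190 + (-1.092051)) = 1.484505
y(1.3) ≈ 1.4845

1.4845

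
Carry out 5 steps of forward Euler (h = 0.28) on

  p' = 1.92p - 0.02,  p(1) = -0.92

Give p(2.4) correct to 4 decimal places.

-7.9860

Euler: p_{n+1} = p_n + h·f(s_n, p_n).
s=1.000000, p=-0.920000: f=-1.786400 → p ← -0.920000 + 0.28·(-1.786400) = -1.420192
s=1.280000, p=-1.420192: f=-2.746769 → p ← -1.420192 + 0.28·(-2.746769) = -2.189287
s=1.560000, p=-2.189287: f=-4.223431 → p ← -2.189287 + 0.28·(-4.223431) = -3.371848
s=1.840000, p=-3.371848: f=-6.493948 → p ← -3.371848 + 0.28·(-6.493948) = -5.190154
s=2.120000, p=-5.190154: f=-9.985095 → p ← -5.190154 + 0.28·(-9.985095) = -7.985980
p(2.4) ≈ -7.9860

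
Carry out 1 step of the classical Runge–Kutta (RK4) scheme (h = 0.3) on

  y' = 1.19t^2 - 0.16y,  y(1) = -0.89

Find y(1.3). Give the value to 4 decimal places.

RK4: k1 = f(t_n, y_n); k2 = f(t_n + h/2, y_n + (h/2)·k1); k3 = f(t_n + h/2, y_n + (h/2)·k2); k4 = f(t_n + h, y_n + h·k3); y_{n+1} = y_n + (h/6)·(k1 + 2k2 + 2k3 + k4).
t=1.000000, y=-0.890000:
  k1 = f(1.000000, -0.890000) = 1.332400
  k2 = f(1.150000, -0.690140) = 1.684197
  k3 = f(1.150000, -0.637370) = 1.675754
  k4 = f(1.300000, -0.387274) = 2.073064
  y ← -0.890000 + (0.3/6)·(k1 + 2k2 + 2k3 + k4) = -0.383732
y(1.3) ≈ -0.3837

-0.3837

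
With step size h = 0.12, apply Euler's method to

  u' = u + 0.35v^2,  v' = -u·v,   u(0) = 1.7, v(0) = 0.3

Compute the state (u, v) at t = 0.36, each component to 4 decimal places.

Euler on (u,v): u_{n+1} = u_n + h·u', v_{n+1} = v_n + h·v'.
0.000000: (1.700000, 0.300000); f=(1.731500, -0.510000) → (1.907780, 0.238800)
0.120000: (1.907780, 0.238800); f=(1.927739, -0.455578) → (2.139109, 0.184131)
0.240000: (2.139109, 0.184131); f=(2.150975, -0.393875) → (2.397226, 0.136866)
(u(0.36), v(0.36)) ≈ (2.3972, 0.1369)

2.3972, 0.1369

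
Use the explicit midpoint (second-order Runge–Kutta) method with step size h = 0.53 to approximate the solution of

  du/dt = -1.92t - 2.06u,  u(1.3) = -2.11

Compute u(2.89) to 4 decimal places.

-2.4143

Midpoint: k1 = f(t_n, u_n); k2 = f(t_n + h/2, u_n + (h/2)·k1); u_{n+1} = u_n + h·k2.
t=1.300000, u=-2.110000:
  k1 = f(1.300000, -2.110000) = 1.850600
  k2 = f(1.565000, -1.619591) = 0.331557
  u ← -2.110000 + 0.53·0.331557 = -1.934275
t=1.830000, u=-1.934275:
  k1 = f(1.830000, -1.934275) = 0.471006
  k2 = f(2.095000, -1.809458) = -0.294916
  u ← -1.934275 + 0.53·(-0.294916) = -2.090580
t=2.360000, u=-2.090580:
  k1 = f(2.360000, -2.090580) = -0.224605
  k2 = f(2.625000, -2.150100) = -0.610793
  u ← -2.090580 + 0.53·(-0.610793) = -2.414301
u(2.89) ≈ -2.4143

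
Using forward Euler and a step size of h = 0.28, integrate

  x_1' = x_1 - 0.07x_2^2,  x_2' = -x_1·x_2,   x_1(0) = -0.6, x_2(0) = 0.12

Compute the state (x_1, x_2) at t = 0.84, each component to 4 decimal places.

Euler on (x_1,x_2): x_1_{n+1} = x_1_n + h·x_1', x_2_{n+1} = x_2_n + h·x_2'.
0.000000: (-0.600000, 0.120000); f=(-0.601008, 0.072000) → (-0.768282, 0.140160)
0.280000: (-0.768282, 0.140160); f=(-0.769657, 0.107682) → (-0.983786, 0.170311)
0.560000: (-0.983786, 0.170311); f=(-0.985817, 0.167550) → (-1.259815, 0.217225)
(x_1(0.84), x_2(0.84)) ≈ (-1.2598, 0.2172)

-1.2598, 0.2172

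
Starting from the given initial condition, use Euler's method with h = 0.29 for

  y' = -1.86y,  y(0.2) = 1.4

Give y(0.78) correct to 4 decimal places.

Euler: y_{n+1} = y_n + h·f(t_n, y_n).
t=0.200000, y=1.400000: f=-2.604000 → y ← 1.400000 + 0.29·(-2.604000) = 0.644840
t=0.490000, y=0.644840: f=-1.199402 → y ← 0.644840 + 0.29·(-1.199402) = 0.297013
y(0.78) ≈ 0.2970

0.2970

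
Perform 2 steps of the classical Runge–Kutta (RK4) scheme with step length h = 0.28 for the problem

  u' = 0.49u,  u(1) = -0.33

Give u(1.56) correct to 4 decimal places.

RK4: k1 = f(s_n, u_n); k2 = f(s_n + h/2, u_n + (h/2)·k1); k3 = f(s_n + h/2, u_n + (h/2)·k2); k4 = f(s_n + h, u_n + h·k3); u_{n+1} = u_n + (h/6)·(k1 + 2k2 + 2k3 + k4).
s=1.000000, u=-0.330000:
  k1 = f(1.000000, -0.330000) = -0.161700
  k2 = f(1.140000, -0.352638) = -0.172793
  k3 = f(1.140000, -0.354191) = -0.173554
  k4 = f(1.280000, -0.378595) = -0.185512
  u ← -0.330000 + (0.28/6)·(k1 + 2k2 + 2k3 + k4) = -0.378529
s=1.280000, u=-0.378529:
  k1 = f(1.280000, -0.378529) = -0.185479
  k2 = f(1.420000, -0.404496) = -0.198203
  k3 = f(1.420000, -0.406277) = -0.199076
  k4 = f(1.560000, -0.434270) = -0.212792
  u ← -0.378529 + (0.28/6)·(k1 + 2k2 + 2k3 + k4) = -0.434194
u(1.56) ≈ -0.4342

-0.4342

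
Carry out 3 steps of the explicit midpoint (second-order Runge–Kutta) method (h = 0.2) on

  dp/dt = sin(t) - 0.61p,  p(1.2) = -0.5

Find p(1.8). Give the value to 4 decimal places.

0.1472

Midpoint: k1 = f(t_n, p_n); k2 = f(t_n + h/2, p_n + (h/2)·k1); p_{n+1} = p_n + h·k2.
t=1.200000, p=-0.500000:
  k1 = f(1.200000, -0.500000) = 1.237039
  k2 = f(1.300000, -0.376296) = 1.193099
  p ← -0.500000 + 0.2·1.193099 = -0.261380
t=1.400000, p=-0.261380:
  k1 = f(1.400000, -0.261380) = 1.144892
  k2 = f(1.500000, -0.146891) = 1.087099
  p ← -0.261380 + 0.2·1.087099 = -0.043961
t=1.600000, p=-0.043961:
  k1 = f(1.600000, -0.043961) = 1.026390
  k2 = f(1.700000, 0.058678) = 0.955871
  p ← -0.043961 + 0.2·0.955871 = 0.147214
p(1.8) ≈ 0.1472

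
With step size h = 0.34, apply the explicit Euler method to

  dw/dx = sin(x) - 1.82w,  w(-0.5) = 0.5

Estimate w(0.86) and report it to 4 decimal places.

0.1858

Euler: w_{n+1} = w_n + h·f(x_n, w_n).
x=-0.500000, w=0.500000: f=-1.389426 → w ← 0.500000 + 0.34·(-1.389426) = 0.027595
x=-0.160000, w=0.027595: f=-0.209542 → w ← 0.027595 + 0.34·(-0.209542) = -0.043649
x=0.180000, w=-0.043649: f=0.258470 → w ← -0.043649 + 0.34·0.258470 = 0.044231
x=0.520000, w=0.044231: f=0.416380 → w ← 0.044231 + 0.34·0.416380 = 0.185800
w(0.86) ≈ 0.1858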